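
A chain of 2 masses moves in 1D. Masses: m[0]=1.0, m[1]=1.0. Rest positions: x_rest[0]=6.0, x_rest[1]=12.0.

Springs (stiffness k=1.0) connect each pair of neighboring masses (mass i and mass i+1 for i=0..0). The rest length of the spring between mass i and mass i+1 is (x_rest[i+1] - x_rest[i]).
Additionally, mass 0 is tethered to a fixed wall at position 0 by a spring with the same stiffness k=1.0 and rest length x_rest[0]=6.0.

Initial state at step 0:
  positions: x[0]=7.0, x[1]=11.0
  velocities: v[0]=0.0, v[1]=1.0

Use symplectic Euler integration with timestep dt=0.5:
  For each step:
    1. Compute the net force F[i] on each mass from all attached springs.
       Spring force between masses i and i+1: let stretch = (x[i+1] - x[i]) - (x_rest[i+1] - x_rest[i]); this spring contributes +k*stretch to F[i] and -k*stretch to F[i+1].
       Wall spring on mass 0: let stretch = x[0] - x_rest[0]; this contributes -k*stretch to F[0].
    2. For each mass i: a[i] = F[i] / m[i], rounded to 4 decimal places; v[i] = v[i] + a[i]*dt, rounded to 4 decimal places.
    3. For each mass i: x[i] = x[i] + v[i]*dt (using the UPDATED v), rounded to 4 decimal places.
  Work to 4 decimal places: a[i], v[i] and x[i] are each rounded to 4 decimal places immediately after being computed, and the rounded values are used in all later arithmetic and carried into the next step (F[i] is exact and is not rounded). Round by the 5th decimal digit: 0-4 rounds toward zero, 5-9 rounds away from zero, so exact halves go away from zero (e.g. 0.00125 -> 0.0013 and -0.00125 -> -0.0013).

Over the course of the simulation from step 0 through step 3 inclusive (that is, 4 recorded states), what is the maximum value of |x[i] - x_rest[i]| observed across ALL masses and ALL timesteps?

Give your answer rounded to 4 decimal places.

Answer: 1.7032

Derivation:
Step 0: x=[7.0000 11.0000] v=[0.0000 1.0000]
Step 1: x=[6.2500 12.0000] v=[-1.5000 2.0000]
Step 2: x=[5.3750 13.0625] v=[-1.7500 2.1250]
Step 3: x=[5.0781 13.7032] v=[-0.5938 1.2813]
Max displacement = 1.7032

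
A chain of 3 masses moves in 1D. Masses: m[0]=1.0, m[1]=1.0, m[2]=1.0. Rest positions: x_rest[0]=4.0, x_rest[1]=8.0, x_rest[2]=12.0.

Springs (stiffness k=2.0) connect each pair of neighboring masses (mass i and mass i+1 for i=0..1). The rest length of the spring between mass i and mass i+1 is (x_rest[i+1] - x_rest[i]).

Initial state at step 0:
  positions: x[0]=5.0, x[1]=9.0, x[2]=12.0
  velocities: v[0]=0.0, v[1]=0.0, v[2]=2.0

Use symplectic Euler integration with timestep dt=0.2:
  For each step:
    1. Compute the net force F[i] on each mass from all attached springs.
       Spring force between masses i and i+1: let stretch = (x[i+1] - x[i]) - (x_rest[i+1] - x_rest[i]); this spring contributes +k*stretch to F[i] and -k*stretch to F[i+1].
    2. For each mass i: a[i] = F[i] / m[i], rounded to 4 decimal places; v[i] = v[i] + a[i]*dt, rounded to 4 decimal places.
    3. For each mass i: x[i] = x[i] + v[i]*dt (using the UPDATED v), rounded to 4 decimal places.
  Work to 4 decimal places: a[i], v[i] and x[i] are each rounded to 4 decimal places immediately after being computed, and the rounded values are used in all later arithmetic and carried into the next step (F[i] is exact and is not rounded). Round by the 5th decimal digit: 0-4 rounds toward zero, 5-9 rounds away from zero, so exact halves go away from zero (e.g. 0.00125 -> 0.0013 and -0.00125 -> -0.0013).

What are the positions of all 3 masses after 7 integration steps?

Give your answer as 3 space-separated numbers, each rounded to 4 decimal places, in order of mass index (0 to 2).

Answer: 4.7793 9.3997 14.6210

Derivation:
Step 0: x=[5.0000 9.0000 12.0000] v=[0.0000 0.0000 2.0000]
Step 1: x=[5.0000 8.9200 12.4800] v=[0.0000 -0.4000 2.4000]
Step 2: x=[4.9936 8.8112 12.9952] v=[-0.0320 -0.5440 2.5760]
Step 3: x=[4.9726 8.7317 13.4957] v=[-0.1050 -0.3974 2.5024]
Step 4: x=[4.9323 8.7326 13.9351] v=[-0.2014 0.0046 2.1968]
Step 5: x=[4.8760 8.8457 14.2783] v=[-0.2813 0.5655 1.7158]
Step 6: x=[4.8173 9.0758 14.5069] v=[-0.2934 1.1507 1.1428]
Step 7: x=[4.7793 9.3997 14.6210] v=[-0.1900 1.6197 0.5704]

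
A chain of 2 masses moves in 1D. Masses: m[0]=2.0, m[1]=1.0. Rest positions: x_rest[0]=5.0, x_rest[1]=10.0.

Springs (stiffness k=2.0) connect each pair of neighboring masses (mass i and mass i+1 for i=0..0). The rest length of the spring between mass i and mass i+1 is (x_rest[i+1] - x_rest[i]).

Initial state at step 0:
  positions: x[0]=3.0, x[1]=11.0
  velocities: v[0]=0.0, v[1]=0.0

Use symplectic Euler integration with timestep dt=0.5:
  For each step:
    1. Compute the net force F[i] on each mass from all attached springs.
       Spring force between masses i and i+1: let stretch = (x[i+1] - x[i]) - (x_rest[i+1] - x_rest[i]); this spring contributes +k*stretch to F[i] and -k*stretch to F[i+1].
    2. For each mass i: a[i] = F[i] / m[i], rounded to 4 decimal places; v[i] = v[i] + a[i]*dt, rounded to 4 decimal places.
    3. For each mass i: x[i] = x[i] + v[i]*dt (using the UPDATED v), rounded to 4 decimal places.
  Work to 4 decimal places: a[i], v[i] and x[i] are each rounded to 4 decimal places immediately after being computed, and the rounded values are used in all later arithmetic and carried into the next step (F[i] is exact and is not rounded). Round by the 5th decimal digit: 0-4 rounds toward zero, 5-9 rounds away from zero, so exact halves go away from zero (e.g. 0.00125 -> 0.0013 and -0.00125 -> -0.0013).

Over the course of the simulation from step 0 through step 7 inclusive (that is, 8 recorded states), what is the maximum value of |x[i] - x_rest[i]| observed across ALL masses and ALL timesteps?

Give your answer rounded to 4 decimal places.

Step 0: x=[3.0000 11.0000] v=[0.0000 0.0000]
Step 1: x=[3.7500 9.5000] v=[1.5000 -3.0000]
Step 2: x=[4.6875 7.6250] v=[1.8750 -3.7500]
Step 3: x=[5.1094 6.7813] v=[0.8438 -1.6875]
Step 4: x=[4.6993 7.6016] v=[-0.8203 1.6406]
Step 5: x=[3.7647 9.4708] v=[-1.8692 3.7383]
Step 6: x=[3.0066 10.9869] v=[-1.5162 3.0322]
Step 7: x=[2.9936 11.0129] v=[-0.0261 0.0519]
Max displacement = 3.2187

Answer: 3.2187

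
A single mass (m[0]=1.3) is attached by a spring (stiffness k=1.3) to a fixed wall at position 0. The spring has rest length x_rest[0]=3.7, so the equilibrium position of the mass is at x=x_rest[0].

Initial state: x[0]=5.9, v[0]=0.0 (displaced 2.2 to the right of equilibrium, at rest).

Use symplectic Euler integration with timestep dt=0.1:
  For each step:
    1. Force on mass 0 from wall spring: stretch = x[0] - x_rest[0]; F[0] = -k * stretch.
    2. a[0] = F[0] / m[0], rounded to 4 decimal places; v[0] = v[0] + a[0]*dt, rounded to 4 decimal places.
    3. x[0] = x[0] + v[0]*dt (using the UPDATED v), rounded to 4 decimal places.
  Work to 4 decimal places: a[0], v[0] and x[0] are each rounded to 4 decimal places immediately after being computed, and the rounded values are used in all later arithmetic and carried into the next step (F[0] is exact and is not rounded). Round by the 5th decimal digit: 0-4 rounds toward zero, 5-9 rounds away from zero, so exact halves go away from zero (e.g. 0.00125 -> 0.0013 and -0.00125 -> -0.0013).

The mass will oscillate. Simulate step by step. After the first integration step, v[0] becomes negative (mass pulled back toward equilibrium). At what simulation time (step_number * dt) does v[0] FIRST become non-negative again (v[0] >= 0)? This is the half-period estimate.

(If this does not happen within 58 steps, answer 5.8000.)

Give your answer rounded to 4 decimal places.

Answer: 3.2000

Derivation:
Step 0: x=[5.9000] v=[0.0000]
Step 1: x=[5.8780] v=[-0.2200]
Step 2: x=[5.8342] v=[-0.4378]
Step 3: x=[5.7691] v=[-0.6512]
Step 4: x=[5.6833] v=[-0.8581]
Step 5: x=[5.5777] v=[-1.0564]
Step 6: x=[5.4533] v=[-1.2442]
Step 7: x=[5.3114] v=[-1.4195]
Step 8: x=[5.1533] v=[-1.5806]
Step 9: x=[4.9807] v=[-1.7259]
Step 10: x=[4.7953] v=[-1.8540]
Step 11: x=[4.5990] v=[-1.9635]
Step 12: x=[4.3937] v=[-2.0534]
Step 13: x=[4.1814] v=[-2.1228]
Step 14: x=[3.9643] v=[-2.1709]
Step 15: x=[3.7446] v=[-2.1973]
Step 16: x=[3.5244] v=[-2.2018]
Step 17: x=[3.3060] v=[-2.1842]
Step 18: x=[3.0915] v=[-2.1448]
Step 19: x=[2.8831] v=[-2.0840]
Step 20: x=[2.6829] v=[-2.0023]
Step 21: x=[2.4928] v=[-1.9006]
Step 22: x=[2.3148] v=[-1.7799]
Step 23: x=[2.1507] v=[-1.6414]
Step 24: x=[2.0021] v=[-1.4865]
Step 25: x=[1.8704] v=[-1.3167]
Step 26: x=[1.7570] v=[-1.1337]
Step 27: x=[1.6631] v=[-0.9394]
Step 28: x=[1.5895] v=[-0.7357]
Step 29: x=[1.5370] v=[-0.5247]
Step 30: x=[1.5062] v=[-0.3084]
Step 31: x=[1.4973] v=[-0.0890]
Step 32: x=[1.5104] v=[0.1313]
First v>=0 after going negative at step 32, time=3.2000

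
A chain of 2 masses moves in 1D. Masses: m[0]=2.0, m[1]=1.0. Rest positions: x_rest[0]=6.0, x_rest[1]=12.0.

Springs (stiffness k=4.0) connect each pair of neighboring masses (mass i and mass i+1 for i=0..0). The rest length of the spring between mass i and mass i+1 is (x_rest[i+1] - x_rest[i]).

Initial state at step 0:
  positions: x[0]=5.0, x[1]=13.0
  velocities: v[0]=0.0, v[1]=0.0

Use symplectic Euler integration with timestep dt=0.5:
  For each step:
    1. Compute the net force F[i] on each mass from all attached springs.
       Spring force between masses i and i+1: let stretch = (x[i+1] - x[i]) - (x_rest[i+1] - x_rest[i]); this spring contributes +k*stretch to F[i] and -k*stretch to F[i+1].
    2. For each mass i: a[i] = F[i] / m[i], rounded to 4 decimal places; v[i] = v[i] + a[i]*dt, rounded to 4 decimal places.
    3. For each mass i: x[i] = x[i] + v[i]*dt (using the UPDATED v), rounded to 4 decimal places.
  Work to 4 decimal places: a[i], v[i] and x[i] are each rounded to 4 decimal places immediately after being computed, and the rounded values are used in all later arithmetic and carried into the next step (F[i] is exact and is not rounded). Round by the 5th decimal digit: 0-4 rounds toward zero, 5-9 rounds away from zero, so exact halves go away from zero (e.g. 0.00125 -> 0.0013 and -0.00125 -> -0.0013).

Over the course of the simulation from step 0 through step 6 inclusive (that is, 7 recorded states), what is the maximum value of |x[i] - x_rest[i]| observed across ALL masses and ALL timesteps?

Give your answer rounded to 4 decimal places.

Step 0: x=[5.0000 13.0000] v=[0.0000 0.0000]
Step 1: x=[6.0000 11.0000] v=[2.0000 -4.0000]
Step 2: x=[6.5000 10.0000] v=[1.0000 -2.0000]
Step 3: x=[5.7500 11.5000] v=[-1.5000 3.0000]
Step 4: x=[4.8750 13.2500] v=[-1.7500 3.5000]
Step 5: x=[5.1875 12.6250] v=[0.6250 -1.2500]
Step 6: x=[6.2188 10.5625] v=[2.0625 -4.1250]
Max displacement = 2.0000

Answer: 2.0000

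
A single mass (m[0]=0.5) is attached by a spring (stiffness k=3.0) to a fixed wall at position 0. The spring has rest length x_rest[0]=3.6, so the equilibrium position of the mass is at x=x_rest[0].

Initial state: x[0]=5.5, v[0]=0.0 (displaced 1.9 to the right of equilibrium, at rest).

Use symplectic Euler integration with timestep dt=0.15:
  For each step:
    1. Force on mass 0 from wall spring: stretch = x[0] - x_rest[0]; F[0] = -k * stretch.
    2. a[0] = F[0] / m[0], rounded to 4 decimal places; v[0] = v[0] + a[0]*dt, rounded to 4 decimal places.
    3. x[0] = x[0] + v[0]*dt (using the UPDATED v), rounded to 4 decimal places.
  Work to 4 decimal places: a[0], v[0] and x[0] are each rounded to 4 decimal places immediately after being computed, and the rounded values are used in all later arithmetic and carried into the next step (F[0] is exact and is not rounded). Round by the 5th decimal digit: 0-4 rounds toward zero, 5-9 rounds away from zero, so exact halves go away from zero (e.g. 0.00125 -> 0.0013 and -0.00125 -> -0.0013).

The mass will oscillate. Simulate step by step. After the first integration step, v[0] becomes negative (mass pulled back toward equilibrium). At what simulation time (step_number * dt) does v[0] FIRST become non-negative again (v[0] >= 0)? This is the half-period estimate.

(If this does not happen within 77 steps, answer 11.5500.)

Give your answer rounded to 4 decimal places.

Step 0: x=[5.5000] v=[0.0000]
Step 1: x=[5.2435] v=[-1.7100]
Step 2: x=[4.7651] v=[-3.1892]
Step 3: x=[4.1294] v=[-4.2378]
Step 4: x=[3.4223] v=[-4.7143]
Step 5: x=[2.7391] v=[-4.5544]
Step 6: x=[2.1722] v=[-3.7796]
Step 7: x=[1.7980] v=[-2.4946]
Step 8: x=[1.6671] v=[-0.8728]
Step 9: x=[1.7971] v=[0.8668]
First v>=0 after going negative at step 9, time=1.3500

Answer: 1.3500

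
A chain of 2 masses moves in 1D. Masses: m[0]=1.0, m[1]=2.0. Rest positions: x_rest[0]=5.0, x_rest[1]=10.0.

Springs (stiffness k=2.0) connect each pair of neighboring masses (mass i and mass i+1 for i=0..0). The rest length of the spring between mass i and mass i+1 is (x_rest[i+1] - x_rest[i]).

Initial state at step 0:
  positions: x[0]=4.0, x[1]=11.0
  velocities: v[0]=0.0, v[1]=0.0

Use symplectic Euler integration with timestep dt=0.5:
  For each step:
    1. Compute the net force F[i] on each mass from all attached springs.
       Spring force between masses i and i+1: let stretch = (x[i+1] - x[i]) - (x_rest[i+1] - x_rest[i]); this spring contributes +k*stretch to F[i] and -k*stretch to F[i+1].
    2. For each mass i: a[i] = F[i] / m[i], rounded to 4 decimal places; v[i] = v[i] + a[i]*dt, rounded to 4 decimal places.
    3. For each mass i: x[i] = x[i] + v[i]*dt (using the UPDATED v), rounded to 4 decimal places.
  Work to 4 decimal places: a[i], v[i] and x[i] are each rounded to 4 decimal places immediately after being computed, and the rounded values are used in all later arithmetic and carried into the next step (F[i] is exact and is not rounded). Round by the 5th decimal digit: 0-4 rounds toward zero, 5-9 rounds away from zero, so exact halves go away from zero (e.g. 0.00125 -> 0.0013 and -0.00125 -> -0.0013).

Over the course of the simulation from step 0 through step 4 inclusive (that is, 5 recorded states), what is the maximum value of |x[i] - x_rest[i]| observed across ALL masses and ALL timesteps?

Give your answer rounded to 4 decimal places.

Answer: 1.8125

Derivation:
Step 0: x=[4.0000 11.0000] v=[0.0000 0.0000]
Step 1: x=[5.0000 10.5000] v=[2.0000 -1.0000]
Step 2: x=[6.2500 9.8750] v=[2.5000 -1.2500]
Step 3: x=[6.8125 9.5938] v=[1.1250 -0.5625]
Step 4: x=[6.2657 9.8673] v=[-1.0937 0.5469]
Max displacement = 1.8125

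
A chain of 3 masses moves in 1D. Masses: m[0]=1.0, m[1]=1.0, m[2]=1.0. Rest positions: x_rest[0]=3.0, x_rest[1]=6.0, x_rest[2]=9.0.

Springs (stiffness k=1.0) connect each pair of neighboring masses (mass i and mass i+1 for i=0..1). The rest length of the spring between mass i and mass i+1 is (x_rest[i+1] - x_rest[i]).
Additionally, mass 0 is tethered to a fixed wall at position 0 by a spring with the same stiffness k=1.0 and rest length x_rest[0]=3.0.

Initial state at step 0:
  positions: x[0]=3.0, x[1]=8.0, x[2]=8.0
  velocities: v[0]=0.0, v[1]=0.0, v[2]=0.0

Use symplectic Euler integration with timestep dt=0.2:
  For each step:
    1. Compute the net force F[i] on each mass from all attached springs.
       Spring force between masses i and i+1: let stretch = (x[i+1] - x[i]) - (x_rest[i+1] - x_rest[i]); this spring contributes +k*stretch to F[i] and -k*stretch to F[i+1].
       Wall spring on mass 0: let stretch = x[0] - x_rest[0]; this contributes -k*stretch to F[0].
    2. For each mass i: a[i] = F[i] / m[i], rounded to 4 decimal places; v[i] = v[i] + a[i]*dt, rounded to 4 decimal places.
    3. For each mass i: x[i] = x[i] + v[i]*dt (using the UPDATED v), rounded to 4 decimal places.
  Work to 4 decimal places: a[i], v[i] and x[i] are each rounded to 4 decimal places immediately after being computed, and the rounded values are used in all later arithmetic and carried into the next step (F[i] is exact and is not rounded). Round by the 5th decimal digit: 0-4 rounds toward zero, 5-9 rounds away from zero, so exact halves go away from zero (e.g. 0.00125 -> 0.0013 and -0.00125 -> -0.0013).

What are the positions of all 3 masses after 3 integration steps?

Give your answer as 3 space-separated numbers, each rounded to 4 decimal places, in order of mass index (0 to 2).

Step 0: x=[3.0000 8.0000 8.0000] v=[0.0000 0.0000 0.0000]
Step 1: x=[3.0800 7.8000 8.1200] v=[0.4000 -1.0000 0.6000]
Step 2: x=[3.2256 7.4240 8.3472] v=[0.7280 -1.8800 1.1360]
Step 3: x=[3.4101 6.9170 8.6575] v=[0.9226 -2.5350 1.5514]

Answer: 3.4101 6.9170 8.6575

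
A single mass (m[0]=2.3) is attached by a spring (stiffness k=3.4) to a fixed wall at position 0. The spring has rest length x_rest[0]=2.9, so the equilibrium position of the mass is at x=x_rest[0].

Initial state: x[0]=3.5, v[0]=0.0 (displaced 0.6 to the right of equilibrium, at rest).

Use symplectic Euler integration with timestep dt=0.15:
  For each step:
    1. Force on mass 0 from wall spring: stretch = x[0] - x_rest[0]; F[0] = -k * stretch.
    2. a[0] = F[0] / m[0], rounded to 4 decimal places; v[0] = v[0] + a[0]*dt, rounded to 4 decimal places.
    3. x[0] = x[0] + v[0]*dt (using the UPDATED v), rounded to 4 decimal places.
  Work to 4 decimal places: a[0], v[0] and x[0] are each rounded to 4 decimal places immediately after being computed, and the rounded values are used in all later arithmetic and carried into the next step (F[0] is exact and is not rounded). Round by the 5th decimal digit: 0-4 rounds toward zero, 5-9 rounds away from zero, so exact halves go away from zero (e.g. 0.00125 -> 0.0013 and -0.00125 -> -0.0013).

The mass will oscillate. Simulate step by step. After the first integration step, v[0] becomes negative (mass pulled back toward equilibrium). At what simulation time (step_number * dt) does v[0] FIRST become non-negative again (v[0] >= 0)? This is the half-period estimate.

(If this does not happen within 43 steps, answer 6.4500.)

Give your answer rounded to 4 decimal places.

Answer: 2.7000

Derivation:
Step 0: x=[3.5000] v=[0.0000]
Step 1: x=[3.4800] v=[-0.1331]
Step 2: x=[3.4407] v=[-0.2617]
Step 3: x=[3.3835] v=[-0.3816]
Step 4: x=[3.3102] v=[-0.4888]
Step 5: x=[3.2232] v=[-0.5798]
Step 6: x=[3.1255] v=[-0.6515]
Step 7: x=[3.0203] v=[-0.7015]
Step 8: x=[2.9111] v=[-0.7282]
Step 9: x=[2.8015] v=[-0.7307]
Step 10: x=[2.6952] v=[-0.7089]
Step 11: x=[2.5957] v=[-0.6635]
Step 12: x=[2.5063] v=[-0.5960]
Step 13: x=[2.4300] v=[-0.5087]
Step 14: x=[2.3693] v=[-0.4045]
Step 15: x=[2.3263] v=[-0.2868]
Step 16: x=[2.3024] v=[-0.1596]
Step 17: x=[2.2983] v=[-0.0271]
Step 18: x=[2.3142] v=[0.1063]
First v>=0 after going negative at step 18, time=2.7000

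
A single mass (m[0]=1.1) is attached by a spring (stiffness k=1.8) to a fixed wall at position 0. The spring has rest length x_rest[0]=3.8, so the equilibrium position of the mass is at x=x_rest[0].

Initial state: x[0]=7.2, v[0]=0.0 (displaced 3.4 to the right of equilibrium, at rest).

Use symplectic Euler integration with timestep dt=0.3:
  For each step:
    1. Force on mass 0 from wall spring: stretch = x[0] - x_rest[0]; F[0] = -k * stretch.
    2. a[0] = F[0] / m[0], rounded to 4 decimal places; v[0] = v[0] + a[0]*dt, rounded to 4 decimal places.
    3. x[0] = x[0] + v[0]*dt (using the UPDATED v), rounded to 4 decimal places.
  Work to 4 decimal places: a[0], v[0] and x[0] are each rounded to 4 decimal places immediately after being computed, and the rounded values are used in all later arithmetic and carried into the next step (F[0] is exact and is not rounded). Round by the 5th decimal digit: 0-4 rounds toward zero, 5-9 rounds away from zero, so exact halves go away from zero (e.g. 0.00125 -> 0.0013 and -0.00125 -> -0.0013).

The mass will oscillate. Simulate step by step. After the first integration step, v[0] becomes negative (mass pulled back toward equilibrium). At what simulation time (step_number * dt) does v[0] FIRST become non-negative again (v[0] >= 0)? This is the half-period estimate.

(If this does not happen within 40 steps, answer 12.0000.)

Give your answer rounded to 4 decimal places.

Step 0: x=[7.2000] v=[0.0000]
Step 1: x=[6.6993] v=[-1.6691]
Step 2: x=[5.7716] v=[-3.0924]
Step 3: x=[4.5535] v=[-4.0603]
Step 4: x=[3.2244] v=[-4.4302]
Step 5: x=[1.9801] v=[-4.1476]
Step 6: x=[1.0038] v=[-3.2542]
Step 7: x=[0.4394] v=[-1.8815]
Step 8: x=[0.3699] v=[-0.2317]
Step 9: x=[0.8056] v=[1.4522]
First v>=0 after going negative at step 9, time=2.7000

Answer: 2.7000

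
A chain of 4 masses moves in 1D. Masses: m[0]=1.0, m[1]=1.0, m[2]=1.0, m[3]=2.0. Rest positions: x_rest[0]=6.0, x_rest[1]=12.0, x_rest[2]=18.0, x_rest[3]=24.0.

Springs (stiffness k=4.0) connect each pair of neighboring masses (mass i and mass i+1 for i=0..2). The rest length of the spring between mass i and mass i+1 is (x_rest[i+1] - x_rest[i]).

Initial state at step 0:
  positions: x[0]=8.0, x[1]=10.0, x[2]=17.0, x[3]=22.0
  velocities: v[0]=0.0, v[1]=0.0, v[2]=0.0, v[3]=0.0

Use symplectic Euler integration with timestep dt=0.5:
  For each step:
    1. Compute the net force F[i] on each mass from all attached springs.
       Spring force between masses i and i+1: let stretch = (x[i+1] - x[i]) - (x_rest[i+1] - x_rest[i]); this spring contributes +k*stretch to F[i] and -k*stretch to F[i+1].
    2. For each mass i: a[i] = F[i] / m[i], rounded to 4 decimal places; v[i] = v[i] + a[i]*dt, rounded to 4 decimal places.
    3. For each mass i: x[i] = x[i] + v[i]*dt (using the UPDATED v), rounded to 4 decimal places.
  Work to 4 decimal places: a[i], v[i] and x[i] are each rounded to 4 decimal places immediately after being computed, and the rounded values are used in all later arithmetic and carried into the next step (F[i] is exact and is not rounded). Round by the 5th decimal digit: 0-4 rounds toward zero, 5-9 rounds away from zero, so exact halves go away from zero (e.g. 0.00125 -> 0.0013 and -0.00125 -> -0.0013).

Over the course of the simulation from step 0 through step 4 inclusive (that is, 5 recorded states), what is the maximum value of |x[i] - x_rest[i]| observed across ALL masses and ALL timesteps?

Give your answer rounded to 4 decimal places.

Answer: 3.8750

Derivation:
Step 0: x=[8.0000 10.0000 17.0000 22.0000] v=[0.0000 0.0000 0.0000 0.0000]
Step 1: x=[4.0000 15.0000 15.0000 22.5000] v=[-8.0000 10.0000 -4.0000 1.0000]
Step 2: x=[5.0000 9.0000 20.5000 22.2500] v=[2.0000 -12.0000 11.0000 -0.5000]
Step 3: x=[4.0000 10.5000 16.2500 24.1250] v=[-2.0000 3.0000 -8.5000 3.7500]
Step 4: x=[3.5000 11.2500 14.1250 25.0625] v=[-1.0000 1.5000 -4.2500 1.8750]
Max displacement = 3.8750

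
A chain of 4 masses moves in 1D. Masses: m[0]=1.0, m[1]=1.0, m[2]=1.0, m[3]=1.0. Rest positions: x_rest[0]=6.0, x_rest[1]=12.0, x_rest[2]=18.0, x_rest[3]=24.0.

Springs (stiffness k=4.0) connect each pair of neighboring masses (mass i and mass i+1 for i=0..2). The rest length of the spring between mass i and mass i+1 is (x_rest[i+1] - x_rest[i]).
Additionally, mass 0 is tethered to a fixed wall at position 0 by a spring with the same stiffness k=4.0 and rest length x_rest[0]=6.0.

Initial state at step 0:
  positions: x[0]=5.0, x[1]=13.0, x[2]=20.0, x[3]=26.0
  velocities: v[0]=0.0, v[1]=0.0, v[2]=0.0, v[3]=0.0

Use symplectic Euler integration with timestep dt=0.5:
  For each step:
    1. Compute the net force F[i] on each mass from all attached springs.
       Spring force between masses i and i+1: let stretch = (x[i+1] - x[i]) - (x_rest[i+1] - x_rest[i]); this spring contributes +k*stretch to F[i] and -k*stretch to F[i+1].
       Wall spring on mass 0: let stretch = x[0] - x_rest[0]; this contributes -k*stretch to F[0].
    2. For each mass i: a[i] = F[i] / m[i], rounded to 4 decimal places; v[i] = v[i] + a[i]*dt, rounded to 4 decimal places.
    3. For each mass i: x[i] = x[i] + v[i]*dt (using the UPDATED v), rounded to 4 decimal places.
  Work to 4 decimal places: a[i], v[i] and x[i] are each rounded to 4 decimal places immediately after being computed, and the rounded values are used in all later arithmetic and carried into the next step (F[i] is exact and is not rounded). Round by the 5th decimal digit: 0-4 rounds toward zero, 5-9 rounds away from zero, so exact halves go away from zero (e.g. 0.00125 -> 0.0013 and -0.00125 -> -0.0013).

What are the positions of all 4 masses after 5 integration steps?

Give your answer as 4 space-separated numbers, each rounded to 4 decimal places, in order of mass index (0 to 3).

Step 0: x=[5.0000 13.0000 20.0000 26.0000] v=[0.0000 0.0000 0.0000 0.0000]
Step 1: x=[8.0000 12.0000 19.0000 26.0000] v=[6.0000 -2.0000 -2.0000 0.0000]
Step 2: x=[7.0000 14.0000 18.0000 25.0000] v=[-2.0000 4.0000 -2.0000 -2.0000]
Step 3: x=[6.0000 13.0000 20.0000 23.0000] v=[-2.0000 -2.0000 4.0000 -4.0000]
Step 4: x=[6.0000 12.0000 18.0000 24.0000] v=[0.0000 -2.0000 -4.0000 2.0000]
Step 5: x=[6.0000 11.0000 16.0000 25.0000] v=[0.0000 -2.0000 -4.0000 2.0000]

Answer: 6.0000 11.0000 16.0000 25.0000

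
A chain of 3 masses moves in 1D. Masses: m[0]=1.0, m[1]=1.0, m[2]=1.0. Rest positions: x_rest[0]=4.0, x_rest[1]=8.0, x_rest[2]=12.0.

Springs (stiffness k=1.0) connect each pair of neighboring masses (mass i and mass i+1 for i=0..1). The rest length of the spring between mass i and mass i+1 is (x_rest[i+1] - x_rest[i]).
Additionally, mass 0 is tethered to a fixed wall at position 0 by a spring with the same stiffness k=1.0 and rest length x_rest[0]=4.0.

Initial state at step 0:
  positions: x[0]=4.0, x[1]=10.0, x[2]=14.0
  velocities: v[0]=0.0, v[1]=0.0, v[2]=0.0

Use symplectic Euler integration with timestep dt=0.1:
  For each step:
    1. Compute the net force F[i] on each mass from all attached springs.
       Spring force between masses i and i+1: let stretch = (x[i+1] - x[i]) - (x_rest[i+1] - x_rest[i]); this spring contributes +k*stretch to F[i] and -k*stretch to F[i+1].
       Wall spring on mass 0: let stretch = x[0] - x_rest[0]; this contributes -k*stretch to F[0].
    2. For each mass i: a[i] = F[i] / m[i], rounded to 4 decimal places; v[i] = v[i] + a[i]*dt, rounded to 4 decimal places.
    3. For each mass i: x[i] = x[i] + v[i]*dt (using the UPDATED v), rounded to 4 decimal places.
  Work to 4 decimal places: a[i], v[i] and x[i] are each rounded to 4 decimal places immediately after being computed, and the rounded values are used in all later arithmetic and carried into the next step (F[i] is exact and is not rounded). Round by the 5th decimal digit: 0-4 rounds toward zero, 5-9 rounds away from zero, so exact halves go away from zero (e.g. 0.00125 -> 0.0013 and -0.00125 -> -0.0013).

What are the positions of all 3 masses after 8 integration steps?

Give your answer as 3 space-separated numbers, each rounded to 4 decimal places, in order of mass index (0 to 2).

Answer: 4.6021 9.3972 13.9616

Derivation:
Step 0: x=[4.0000 10.0000 14.0000] v=[0.0000 0.0000 0.0000]
Step 1: x=[4.0200 9.9800 14.0000] v=[0.2000 -0.2000 0.0000]
Step 2: x=[4.0594 9.9406 13.9998] v=[0.3940 -0.3940 -0.0020]
Step 3: x=[4.1170 9.8830 13.9990] v=[0.5762 -0.5762 -0.0079]
Step 4: x=[4.1911 9.8089 13.9971] v=[0.7411 -0.7412 -0.0195]
Step 5: x=[4.2795 9.7205 13.9933] v=[0.8838 -0.8842 -0.0383]
Step 6: x=[4.3795 9.6204 13.9867] v=[1.0000 -1.0010 -0.0656]
Step 7: x=[4.4881 9.5116 13.9765] v=[1.0861 -1.0885 -0.1022]
Step 8: x=[4.6021 9.3972 13.9616] v=[1.1396 -1.1444 -0.1487]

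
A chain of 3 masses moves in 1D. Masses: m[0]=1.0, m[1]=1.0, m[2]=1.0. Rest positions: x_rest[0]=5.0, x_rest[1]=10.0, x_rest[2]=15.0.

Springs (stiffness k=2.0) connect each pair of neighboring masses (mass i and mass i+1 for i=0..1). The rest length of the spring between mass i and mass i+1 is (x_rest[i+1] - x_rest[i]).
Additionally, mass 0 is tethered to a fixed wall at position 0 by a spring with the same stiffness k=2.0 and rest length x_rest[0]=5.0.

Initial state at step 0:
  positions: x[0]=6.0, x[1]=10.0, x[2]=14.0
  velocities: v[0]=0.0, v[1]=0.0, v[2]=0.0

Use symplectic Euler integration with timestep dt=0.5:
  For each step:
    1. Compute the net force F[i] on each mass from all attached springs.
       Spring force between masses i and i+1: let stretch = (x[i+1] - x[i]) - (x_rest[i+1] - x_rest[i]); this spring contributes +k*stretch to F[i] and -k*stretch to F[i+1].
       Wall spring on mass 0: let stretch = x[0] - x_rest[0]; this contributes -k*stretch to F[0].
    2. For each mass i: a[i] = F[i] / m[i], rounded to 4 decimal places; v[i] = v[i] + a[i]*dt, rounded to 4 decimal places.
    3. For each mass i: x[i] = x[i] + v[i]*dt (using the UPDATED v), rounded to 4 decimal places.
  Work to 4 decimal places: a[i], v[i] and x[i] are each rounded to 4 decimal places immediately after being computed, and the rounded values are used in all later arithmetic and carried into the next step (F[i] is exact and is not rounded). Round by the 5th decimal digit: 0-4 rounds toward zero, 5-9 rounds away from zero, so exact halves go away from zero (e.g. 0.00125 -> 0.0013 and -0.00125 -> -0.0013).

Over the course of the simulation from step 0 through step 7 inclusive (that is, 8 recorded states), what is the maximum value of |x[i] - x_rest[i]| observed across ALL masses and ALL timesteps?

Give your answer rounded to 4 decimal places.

Step 0: x=[6.0000 10.0000 14.0000] v=[0.0000 0.0000 0.0000]
Step 1: x=[5.0000 10.0000 14.5000] v=[-2.0000 0.0000 1.0000]
Step 2: x=[4.0000 9.7500 15.2500] v=[-2.0000 -0.5000 1.5000]
Step 3: x=[3.8750 9.3750 15.7500] v=[-0.2500 -0.7500 1.0000]
Step 4: x=[4.5625 9.4375 15.5625] v=[1.3750 0.1250 -0.3750]
Step 5: x=[5.4063 10.1250 14.8125] v=[1.6875 1.3750 -1.5000]
Step 6: x=[5.9063 10.7969 14.2188] v=[0.9999 1.3438 -1.1875]
Step 7: x=[5.8984 10.7345 14.4141] v=[-0.0158 -0.1249 0.3906]
Max displacement = 1.1250

Answer: 1.1250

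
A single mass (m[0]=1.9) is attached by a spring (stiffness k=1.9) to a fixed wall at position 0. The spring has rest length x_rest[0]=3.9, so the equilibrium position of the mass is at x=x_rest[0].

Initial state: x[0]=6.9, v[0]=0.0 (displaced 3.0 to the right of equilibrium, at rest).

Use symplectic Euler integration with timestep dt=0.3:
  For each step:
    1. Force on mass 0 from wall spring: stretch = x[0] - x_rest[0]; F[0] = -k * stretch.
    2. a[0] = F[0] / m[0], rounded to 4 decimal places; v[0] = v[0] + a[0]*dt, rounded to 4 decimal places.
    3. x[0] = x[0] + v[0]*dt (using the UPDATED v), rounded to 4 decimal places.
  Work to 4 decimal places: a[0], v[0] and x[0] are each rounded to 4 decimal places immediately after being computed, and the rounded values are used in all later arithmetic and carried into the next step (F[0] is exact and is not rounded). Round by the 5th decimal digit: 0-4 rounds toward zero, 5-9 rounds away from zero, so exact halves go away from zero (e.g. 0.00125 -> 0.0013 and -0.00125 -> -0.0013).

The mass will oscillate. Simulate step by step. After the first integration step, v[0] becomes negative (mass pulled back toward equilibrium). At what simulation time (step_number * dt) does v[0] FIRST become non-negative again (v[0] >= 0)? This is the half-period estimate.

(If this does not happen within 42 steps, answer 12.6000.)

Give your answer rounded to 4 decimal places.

Answer: 3.3000

Derivation:
Step 0: x=[6.9000] v=[0.0000]
Step 1: x=[6.6300] v=[-0.9000]
Step 2: x=[6.1143] v=[-1.7190]
Step 3: x=[5.3993] v=[-2.3833]
Step 4: x=[4.5494] v=[-2.8331]
Step 5: x=[3.6410] v=[-3.0279]
Step 6: x=[2.7559] v=[-2.9502]
Step 7: x=[1.9738] v=[-2.6070]
Step 8: x=[1.3651] v=[-2.0291]
Step 9: x=[0.9845] v=[-1.2686]
Step 10: x=[0.8663] v=[-0.3940]
Step 11: x=[1.0211] v=[0.5161]
First v>=0 after going negative at step 11, time=3.3000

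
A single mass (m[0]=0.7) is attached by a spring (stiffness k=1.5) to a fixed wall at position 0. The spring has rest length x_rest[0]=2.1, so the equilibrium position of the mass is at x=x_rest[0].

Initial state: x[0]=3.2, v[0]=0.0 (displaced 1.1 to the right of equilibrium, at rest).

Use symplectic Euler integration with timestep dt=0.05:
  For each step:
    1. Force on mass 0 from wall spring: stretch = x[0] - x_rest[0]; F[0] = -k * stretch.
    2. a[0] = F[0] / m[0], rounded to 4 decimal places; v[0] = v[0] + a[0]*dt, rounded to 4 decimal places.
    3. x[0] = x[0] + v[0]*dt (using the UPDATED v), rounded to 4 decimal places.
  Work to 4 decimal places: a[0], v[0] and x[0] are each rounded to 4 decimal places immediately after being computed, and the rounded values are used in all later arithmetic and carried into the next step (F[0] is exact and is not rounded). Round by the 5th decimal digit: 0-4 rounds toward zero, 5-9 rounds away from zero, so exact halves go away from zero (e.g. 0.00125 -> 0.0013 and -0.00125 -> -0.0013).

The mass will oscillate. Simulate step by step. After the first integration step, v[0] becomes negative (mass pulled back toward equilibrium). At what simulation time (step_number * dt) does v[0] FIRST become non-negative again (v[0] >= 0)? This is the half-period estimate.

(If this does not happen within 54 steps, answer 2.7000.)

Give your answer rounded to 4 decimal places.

Answer: 2.1500

Derivation:
Step 0: x=[3.2000] v=[0.0000]
Step 1: x=[3.1941] v=[-0.1179]
Step 2: x=[3.1823] v=[-0.2351]
Step 3: x=[3.1647] v=[-0.3511]
Step 4: x=[3.1414] v=[-0.4652]
Step 5: x=[3.1126] v=[-0.5768]
Step 6: x=[3.0783] v=[-0.6853]
Step 7: x=[3.0388] v=[-0.7901]
Step 8: x=[2.9943] v=[-0.8907]
Step 9: x=[2.9450] v=[-0.9865]
Step 10: x=[2.8912] v=[-1.0770]
Step 11: x=[2.8331] v=[-1.1618]
Step 12: x=[2.7711] v=[-1.2403]
Step 13: x=[2.7055] v=[-1.3122]
Step 14: x=[2.6366] v=[-1.3771]
Step 15: x=[2.5649] v=[-1.4346]
Step 16: x=[2.4907] v=[-1.4844]
Step 17: x=[2.4144] v=[-1.5263]
Step 18: x=[2.3364] v=[-1.5600]
Step 19: x=[2.2571] v=[-1.5853]
Step 20: x=[2.1770] v=[-1.6021]
Step 21: x=[2.0965] v=[-1.6104]
Step 22: x=[2.0160] v=[-1.6100]
Step 23: x=[1.9360] v=[-1.6010]
Step 24: x=[1.8568] v=[-1.5834]
Step 25: x=[1.7789] v=[-1.5573]
Step 26: x=[1.7028] v=[-1.5229]
Step 27: x=[1.6288] v=[-1.4803]
Step 28: x=[1.5573] v=[-1.4298]
Step 29: x=[1.4887] v=[-1.3717]
Step 30: x=[1.4234] v=[-1.3062]
Step 31: x=[1.3617] v=[-1.2337]
Step 32: x=[1.3040] v=[-1.1546]
Step 33: x=[1.2505] v=[-1.0693]
Step 34: x=[1.2016] v=[-0.9783]
Step 35: x=[1.1575] v=[-0.8820]
Step 36: x=[1.1185] v=[-0.7810]
Step 37: x=[1.0847] v=[-0.6758]
Step 38: x=[1.0564] v=[-0.5670]
Step 39: x=[1.0336] v=[-0.4552]
Step 40: x=[1.0166] v=[-0.3409]
Step 41: x=[1.0054] v=[-0.2248]
Step 42: x=[1.0000] v=[-0.1075]
Step 43: x=[1.0005] v=[0.0104]
First v>=0 after going negative at step 43, time=2.1500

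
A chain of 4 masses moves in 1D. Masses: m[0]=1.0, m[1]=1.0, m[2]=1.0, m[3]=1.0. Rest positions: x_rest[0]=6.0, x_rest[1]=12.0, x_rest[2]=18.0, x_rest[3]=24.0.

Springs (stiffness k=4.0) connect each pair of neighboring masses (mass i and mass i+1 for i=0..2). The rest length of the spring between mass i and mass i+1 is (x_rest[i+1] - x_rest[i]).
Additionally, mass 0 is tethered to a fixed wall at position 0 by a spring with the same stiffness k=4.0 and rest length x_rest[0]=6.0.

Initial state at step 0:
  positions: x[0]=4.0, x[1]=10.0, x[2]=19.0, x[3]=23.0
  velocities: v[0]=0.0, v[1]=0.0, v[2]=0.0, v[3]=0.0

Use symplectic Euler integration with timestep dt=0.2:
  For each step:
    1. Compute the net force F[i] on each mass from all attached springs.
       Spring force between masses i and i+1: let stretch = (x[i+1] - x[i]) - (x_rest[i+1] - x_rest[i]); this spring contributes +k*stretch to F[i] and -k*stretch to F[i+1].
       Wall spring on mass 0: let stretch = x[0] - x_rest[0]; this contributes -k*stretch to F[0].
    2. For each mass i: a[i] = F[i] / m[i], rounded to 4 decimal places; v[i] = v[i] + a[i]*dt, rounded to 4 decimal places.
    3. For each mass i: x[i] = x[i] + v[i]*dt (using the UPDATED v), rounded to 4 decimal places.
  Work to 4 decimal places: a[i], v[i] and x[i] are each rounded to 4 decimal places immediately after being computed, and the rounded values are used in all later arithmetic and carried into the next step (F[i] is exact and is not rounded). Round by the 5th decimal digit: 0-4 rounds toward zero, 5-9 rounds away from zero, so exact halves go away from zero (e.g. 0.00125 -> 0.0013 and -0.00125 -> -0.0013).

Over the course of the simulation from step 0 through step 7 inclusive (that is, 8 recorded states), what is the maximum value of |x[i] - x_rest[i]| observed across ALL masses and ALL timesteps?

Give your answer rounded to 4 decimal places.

Answer: 2.4632

Derivation:
Step 0: x=[4.0000 10.0000 19.0000 23.0000] v=[0.0000 0.0000 0.0000 0.0000]
Step 1: x=[4.3200 10.4800 18.2000 23.3200] v=[1.6000 2.4000 -4.0000 1.6000]
Step 2: x=[4.9344 11.2096 16.9840 23.7808] v=[3.0720 3.6480 -6.0800 2.3040]
Step 3: x=[5.7633 11.8591 15.9316 24.1141] v=[4.1446 3.2474 -5.2621 1.6666]
Step 4: x=[6.6454 12.1849 15.5368 24.0982] v=[4.4106 1.6288 -1.9741 -0.0794]
Step 5: x=[7.3506 12.1606 15.9755 23.6725] v=[3.5259 -0.1213 2.1935 -2.1285]
Step 6: x=[7.6493 11.9771 17.0353 22.9753] v=[1.4934 -0.9174 5.2992 -3.4861]
Step 7: x=[7.4165 11.9105 18.2362 22.2877] v=[-1.1638 -0.3331 6.0046 -3.4381]
Max displacement = 2.4632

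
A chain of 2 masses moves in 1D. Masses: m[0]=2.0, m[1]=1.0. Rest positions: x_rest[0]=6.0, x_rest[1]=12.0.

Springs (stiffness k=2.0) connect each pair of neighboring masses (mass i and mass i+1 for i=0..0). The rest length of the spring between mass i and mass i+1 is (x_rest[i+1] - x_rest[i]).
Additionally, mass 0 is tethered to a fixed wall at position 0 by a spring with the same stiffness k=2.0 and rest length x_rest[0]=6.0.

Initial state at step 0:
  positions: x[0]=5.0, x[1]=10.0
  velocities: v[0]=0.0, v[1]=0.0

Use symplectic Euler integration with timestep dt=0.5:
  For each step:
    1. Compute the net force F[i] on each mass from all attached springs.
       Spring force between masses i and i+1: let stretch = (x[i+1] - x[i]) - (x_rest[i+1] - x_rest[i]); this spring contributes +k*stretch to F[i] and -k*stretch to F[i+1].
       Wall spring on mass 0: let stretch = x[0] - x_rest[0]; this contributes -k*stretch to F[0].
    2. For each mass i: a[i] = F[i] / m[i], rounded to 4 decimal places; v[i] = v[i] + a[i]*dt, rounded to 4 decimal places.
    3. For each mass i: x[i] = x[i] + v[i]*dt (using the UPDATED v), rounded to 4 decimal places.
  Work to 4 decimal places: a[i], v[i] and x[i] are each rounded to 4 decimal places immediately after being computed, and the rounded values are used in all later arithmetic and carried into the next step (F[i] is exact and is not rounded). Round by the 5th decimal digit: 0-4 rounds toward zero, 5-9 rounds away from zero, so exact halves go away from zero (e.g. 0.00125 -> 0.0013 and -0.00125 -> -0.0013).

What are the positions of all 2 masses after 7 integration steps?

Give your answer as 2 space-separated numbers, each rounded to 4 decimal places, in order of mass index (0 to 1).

Step 0: x=[5.0000 10.0000] v=[0.0000 0.0000]
Step 1: x=[5.0000 10.5000] v=[0.0000 1.0000]
Step 2: x=[5.1250 11.2500] v=[0.2500 1.5000]
Step 3: x=[5.5000 11.9375] v=[0.7500 1.3750]
Step 4: x=[6.1094 12.4063] v=[1.2188 0.9375]
Step 5: x=[6.7657 12.7266] v=[1.3126 0.6406]
Step 6: x=[7.2208 13.0665] v=[0.9102 0.6797]
Step 7: x=[7.3322 13.4835] v=[0.2227 0.8340]

Answer: 7.3322 13.4835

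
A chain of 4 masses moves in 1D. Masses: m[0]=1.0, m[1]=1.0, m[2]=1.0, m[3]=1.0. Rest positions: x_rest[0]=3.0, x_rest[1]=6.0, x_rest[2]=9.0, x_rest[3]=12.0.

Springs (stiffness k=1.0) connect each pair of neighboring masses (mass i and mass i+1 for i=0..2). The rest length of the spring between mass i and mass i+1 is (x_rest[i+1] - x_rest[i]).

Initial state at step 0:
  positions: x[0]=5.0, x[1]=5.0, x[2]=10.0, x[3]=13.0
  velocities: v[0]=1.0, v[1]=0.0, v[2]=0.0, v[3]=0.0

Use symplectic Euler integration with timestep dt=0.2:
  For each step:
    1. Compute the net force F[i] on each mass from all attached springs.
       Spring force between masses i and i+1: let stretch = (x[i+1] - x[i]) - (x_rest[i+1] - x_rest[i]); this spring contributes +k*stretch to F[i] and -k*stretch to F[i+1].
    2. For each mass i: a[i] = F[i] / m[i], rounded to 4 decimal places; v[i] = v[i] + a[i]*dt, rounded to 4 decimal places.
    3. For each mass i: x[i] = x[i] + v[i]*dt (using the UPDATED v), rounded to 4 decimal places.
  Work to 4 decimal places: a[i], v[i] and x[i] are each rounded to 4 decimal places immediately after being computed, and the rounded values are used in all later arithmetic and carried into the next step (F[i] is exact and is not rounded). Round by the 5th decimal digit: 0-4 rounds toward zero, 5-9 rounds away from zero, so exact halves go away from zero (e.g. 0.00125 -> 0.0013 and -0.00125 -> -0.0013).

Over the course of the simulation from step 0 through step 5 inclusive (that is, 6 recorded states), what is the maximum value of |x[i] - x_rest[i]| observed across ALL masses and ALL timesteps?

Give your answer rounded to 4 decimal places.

Answer: 2.0800

Derivation:
Step 0: x=[5.0000 5.0000 10.0000 13.0000] v=[1.0000 0.0000 0.0000 0.0000]
Step 1: x=[5.0800 5.2000 9.9200 13.0000] v=[0.4000 1.0000 -0.4000 0.0000]
Step 2: x=[5.0448 5.5840 9.7744 12.9968] v=[-0.1760 1.9200 -0.7280 -0.0160]
Step 3: x=[4.9112 6.1140 9.5901 12.9847] v=[-0.6682 2.6502 -0.9216 -0.0605]
Step 4: x=[4.7057 6.7350 9.4025 12.9568] v=[-1.0276 3.1049 -0.9379 -0.1394]
Step 5: x=[4.4614 7.3815 9.2504 12.9067] v=[-1.2217 3.2325 -0.7605 -0.2503]
Max displacement = 2.0800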